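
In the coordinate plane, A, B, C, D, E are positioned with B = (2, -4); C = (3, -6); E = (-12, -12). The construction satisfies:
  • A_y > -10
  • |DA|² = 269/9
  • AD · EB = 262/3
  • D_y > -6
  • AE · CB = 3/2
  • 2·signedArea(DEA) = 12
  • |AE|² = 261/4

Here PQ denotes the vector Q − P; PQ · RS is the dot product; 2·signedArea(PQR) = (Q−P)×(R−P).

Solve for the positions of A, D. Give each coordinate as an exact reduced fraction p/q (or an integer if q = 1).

1. A_x = -9/2  [line 1·x + -2·y + -27/2 = 0 ∩ |AE|² = 261/4]
2. A_y = -9  [line 1·x + -2·y + -27/2 = 0 ∩ |AE|² = 261/4]
   → A = (-9/2, -9)
3. D_x = -1/6  [2·signedArea(DEA) = 12 ∩ AD · EB = 262/3]
4. D_y = -17/3  [2·signedArea(DEA) = 12 ∩ AD · EB = 262/3]
   → D = (-1/6, -17/3)

A = (-9/2, -9)
D = (-1/6, -17/3)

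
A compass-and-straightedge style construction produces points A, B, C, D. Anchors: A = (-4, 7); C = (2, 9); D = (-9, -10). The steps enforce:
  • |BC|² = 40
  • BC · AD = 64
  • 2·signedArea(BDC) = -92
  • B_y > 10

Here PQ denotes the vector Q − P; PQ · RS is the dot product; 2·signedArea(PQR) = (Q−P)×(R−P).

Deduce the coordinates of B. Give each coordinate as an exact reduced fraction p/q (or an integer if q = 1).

1. B_x = 8  [2·signedArea(BDC) = -92 ∩ BC · AD = 64]
2. B_y = 11  [2·signedArea(BDC) = -92 ∩ BC · AD = 64]
   → B = (8, 11)

B = (8, 11)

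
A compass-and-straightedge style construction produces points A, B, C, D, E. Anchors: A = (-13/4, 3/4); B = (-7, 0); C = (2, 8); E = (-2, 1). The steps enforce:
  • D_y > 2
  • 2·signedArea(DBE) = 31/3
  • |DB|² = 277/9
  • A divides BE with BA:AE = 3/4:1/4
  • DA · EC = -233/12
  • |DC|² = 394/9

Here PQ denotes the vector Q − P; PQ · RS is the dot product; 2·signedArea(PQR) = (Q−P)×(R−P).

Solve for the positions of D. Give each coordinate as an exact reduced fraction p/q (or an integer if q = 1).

D = (-7/3, 3)

1. D_x = -7/3  [DA · EC = -233/12 ∩ 2·signedArea(DBE) = 31/3]
2. D_y = 3  [DA · EC = -233/12 ∩ 2·signedArea(DBE) = 31/3]
   → D = (-7/3, 3)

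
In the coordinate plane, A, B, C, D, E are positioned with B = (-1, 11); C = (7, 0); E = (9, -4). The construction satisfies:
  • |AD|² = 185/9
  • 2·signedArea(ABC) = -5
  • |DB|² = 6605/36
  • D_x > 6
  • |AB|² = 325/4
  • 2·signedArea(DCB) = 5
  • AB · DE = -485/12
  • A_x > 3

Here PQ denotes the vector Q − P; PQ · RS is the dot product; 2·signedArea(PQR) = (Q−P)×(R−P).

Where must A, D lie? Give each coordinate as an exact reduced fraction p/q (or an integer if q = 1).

1. A_x = 4  [line 11·x + 8·y + -72 = 0 ∩ |AB|² = 325/4]
2. A_y = 7/2  [line 11·x + 8·y + -72 = 0 ∩ |AB|² = 325/4]
   → A = (4, 7/2)
3. D_x = 20/3  [2·signedArea(DCB) = 5 ∩ AB · DE = -485/12]
4. D_y = -1/6  [2·signedArea(DCB) = 5 ∩ AB · DE = -485/12]
   → D = (20/3, -1/6)

A = (4, 7/2)
D = (20/3, -1/6)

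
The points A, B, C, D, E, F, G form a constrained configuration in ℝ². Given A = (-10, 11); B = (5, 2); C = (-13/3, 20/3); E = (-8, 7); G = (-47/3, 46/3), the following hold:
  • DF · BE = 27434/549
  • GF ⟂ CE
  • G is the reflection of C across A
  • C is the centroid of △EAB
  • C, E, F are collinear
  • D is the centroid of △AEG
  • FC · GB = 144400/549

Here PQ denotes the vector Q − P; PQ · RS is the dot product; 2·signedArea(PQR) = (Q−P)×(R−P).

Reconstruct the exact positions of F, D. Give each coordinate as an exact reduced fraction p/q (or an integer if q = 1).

1. F_x = -2993/183  [C, E, F are collinear ∩ GF ⟂ CE]
2. F_y = 1420/183  [C, E, F are collinear ∩ GF ⟂ CE]
   → F = (-2993/183, 1420/183)
3. D_x = -101/9  [D is the centroid of △AEG]
4. D_y = 100/9  [D is the centroid of △AEG]
   → D = (-101/9, 100/9)

D = (-101/9, 100/9)
F = (-2993/183, 1420/183)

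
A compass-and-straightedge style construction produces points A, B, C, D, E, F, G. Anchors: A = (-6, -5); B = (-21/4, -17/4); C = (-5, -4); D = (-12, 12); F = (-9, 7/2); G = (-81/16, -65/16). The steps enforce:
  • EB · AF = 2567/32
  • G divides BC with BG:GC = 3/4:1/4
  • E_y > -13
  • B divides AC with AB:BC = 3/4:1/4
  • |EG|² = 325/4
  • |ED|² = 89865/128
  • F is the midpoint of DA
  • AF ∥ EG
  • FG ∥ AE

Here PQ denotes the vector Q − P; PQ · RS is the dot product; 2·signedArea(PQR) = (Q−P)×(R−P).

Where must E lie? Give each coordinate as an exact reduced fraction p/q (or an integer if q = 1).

1. E_x = -33/16  [AF ∥ EG ∩ FG ∥ AE]
2. E_y = -201/16  [AF ∥ EG ∩ FG ∥ AE]
   → E = (-33/16, -201/16)

E = (-33/16, -201/16)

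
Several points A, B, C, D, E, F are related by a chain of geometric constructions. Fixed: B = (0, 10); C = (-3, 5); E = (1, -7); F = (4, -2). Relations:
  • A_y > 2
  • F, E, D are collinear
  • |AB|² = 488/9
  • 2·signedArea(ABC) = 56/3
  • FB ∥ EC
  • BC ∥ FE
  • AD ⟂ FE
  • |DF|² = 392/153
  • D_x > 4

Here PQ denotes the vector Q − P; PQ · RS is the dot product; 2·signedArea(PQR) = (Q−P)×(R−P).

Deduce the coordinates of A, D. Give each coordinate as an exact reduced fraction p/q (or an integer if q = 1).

1. D_x = 82/17  [line 5·x + -3·y + -26 = 0 ∩ |DF|² = 392/153]
2. D_y = -32/51  [line 5·x + -3·y + -26 = 0 ∩ |DF|² = 392/153]
   → D = (82/17, -32/51)
3. A_x = -2/3  [2·signedArea(ABC) = 56/3 ∩ AD ⟂ FE]
4. A_y = 8/3  [2·signedArea(ABC) = 56/3 ∩ AD ⟂ FE]
   → A = (-2/3, 8/3)

A = (-2/3, 8/3)
D = (82/17, -32/51)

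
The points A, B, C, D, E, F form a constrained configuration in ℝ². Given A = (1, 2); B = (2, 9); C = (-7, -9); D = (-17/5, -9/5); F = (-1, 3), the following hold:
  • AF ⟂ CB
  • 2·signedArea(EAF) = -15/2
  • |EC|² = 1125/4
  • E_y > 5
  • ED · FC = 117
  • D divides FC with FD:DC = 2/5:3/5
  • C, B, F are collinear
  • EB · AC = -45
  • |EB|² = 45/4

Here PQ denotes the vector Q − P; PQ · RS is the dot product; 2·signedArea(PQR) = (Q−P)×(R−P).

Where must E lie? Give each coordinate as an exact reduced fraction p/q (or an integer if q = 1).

E = (1/2, 6)

1. E_x = 1/2  [EB · AC = -45 ∩ ED · FC = 117]
2. E_y = 6  [EB · AC = -45 ∩ ED · FC = 117]
   → E = (1/2, 6)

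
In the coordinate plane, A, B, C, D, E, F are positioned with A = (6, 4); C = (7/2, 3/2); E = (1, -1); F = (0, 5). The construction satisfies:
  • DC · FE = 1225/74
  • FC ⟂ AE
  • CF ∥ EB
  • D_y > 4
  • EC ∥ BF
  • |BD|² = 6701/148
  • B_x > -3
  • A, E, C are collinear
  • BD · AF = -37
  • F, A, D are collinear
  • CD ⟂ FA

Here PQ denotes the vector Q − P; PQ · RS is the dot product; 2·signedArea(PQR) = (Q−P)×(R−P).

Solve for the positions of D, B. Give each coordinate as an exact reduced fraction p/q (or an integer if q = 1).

1. D_x = 147/37  [F, A, D are collinear ∩ CD ⟂ FA]
2. D_y = 321/74  [F, A, D are collinear ∩ CD ⟂ FA]
   → D = (147/37, 321/74)
3. B_x = -5/2  [EC ∥ BF ∩ CF ∥ EB]
4. B_y = 5/2  [EC ∥ BF ∩ CF ∥ EB]
   → B = (-5/2, 5/2)

B = (-5/2, 5/2)
D = (147/37, 321/74)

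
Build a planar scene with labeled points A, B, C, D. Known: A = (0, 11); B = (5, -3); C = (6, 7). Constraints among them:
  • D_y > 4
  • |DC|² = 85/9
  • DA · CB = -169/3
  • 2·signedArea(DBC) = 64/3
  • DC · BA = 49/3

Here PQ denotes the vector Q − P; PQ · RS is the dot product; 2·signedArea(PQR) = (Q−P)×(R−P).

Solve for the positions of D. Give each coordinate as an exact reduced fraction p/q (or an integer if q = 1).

1. D_x = 11/3  [DA · CB = -169/3 ∩ 2·signedArea(DBC) = 64/3]
2. D_y = 5  [DA · CB = -169/3 ∩ 2·signedArea(DBC) = 64/3]
   → D = (11/3, 5)

D = (11/3, 5)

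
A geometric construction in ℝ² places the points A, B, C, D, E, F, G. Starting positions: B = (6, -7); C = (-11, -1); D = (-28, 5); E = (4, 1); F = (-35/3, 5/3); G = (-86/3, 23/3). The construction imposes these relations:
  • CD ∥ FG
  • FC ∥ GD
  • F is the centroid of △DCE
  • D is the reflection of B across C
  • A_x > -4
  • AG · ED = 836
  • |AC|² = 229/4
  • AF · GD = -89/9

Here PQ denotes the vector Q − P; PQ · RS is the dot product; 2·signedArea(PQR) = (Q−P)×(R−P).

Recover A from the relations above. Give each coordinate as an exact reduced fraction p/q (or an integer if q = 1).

1. A_x = -7/2  [AF · GD = -89/9 ∩ AG · ED = 836]
2. A_y = 0  [AF · GD = -89/9 ∩ AG · ED = 836]
   → A = (-7/2, 0)

A = (-7/2, 0)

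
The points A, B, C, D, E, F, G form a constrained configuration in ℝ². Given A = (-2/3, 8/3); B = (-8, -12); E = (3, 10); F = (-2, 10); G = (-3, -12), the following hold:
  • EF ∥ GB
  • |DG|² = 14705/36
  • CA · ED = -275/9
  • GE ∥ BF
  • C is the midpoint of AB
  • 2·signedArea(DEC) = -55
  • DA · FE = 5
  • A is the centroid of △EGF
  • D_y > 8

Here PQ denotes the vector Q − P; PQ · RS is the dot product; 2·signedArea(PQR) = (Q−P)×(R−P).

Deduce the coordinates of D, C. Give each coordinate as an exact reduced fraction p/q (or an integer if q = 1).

1. D_x = -5/3  [DA · FE = 5]
2. D_y = 49/6  [|DG|² = 14705/36]
   → D = (-5/3, 49/6)
3. C_x = -13/3  [C is the midpoint of AB]
4. C_y = -14/3  [C is the midpoint of AB]
   → C = (-13/3, -14/3)

C = (-13/3, -14/3)
D = (-5/3, 49/6)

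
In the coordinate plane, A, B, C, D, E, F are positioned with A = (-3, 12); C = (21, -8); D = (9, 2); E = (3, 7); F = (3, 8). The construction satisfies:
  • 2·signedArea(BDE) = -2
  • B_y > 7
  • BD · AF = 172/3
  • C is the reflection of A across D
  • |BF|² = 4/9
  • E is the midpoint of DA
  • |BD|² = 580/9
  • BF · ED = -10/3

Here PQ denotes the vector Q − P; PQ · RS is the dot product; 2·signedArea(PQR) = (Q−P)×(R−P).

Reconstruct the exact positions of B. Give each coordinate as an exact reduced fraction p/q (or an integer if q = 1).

1. B_x = 3  [BF · ED = -10/3 ∩ 2·signedArea(BDE) = -2]
2. B_y = 22/3  [BF · ED = -10/3 ∩ 2·signedArea(BDE) = -2]
   → B = (3, 22/3)

B = (3, 22/3)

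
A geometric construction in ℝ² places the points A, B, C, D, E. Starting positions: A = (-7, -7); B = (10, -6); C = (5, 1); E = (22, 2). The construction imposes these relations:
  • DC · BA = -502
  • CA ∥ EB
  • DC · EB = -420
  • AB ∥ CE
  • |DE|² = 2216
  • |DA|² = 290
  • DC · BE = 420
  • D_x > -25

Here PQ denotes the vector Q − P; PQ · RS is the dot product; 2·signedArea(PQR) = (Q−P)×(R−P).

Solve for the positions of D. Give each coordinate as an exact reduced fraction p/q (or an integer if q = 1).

D = (-24, -8)

1. D_x = -24  [DC · BA = -502 ∩ DC · BE = 420]
2. D_y = -8  [DC · BA = -502 ∩ DC · BE = 420]
   → D = (-24, -8)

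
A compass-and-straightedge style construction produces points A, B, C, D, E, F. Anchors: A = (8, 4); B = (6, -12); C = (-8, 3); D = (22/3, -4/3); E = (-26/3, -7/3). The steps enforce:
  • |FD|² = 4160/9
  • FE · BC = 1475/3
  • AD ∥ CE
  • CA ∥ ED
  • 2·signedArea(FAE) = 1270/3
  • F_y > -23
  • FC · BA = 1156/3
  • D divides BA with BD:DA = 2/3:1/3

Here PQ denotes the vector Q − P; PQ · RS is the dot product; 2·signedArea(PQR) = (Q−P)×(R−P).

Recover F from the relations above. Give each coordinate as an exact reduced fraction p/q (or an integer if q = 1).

F = (14/3, -68/3)

1. F_x = 14/3  [FE · BC = 1475/3 ∩ 2·signedArea(FAE) = 1270/3]
2. F_y = -68/3  [FE · BC = 1475/3 ∩ 2·signedArea(FAE) = 1270/3]
   → F = (14/3, -68/3)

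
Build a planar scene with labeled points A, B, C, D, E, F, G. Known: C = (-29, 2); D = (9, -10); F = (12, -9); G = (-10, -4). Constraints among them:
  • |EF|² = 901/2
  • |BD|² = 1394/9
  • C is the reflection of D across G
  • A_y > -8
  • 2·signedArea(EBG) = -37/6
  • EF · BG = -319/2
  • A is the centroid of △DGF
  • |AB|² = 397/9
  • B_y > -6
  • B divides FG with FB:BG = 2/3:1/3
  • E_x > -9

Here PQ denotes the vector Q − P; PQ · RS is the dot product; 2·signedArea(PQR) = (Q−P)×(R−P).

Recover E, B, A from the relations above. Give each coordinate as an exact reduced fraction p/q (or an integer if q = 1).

1. B_x = -8/3  [B divides FG with FB:BG = 2/3:1/3]
2. B_y = -17/3  [B divides FG with FB:BG = 2/3:1/3]
   → B = (-8/3, -17/3)
3. A_x = 11/3  [A is the centroid of △DGF]
4. A_y = -23/3  [A is the centroid of △DGF]
   → A = (11/3, -23/3)
5. E_x = -17/2  [2·signedArea(EBG) = -37/6 ∩ EF · BG = -319/2]
6. E_y = -7/2  [2·signedArea(EBG) = -37/6 ∩ EF · BG = -319/2]
   → E = (-17/2, -7/2)

A = (11/3, -23/3)
B = (-8/3, -17/3)
E = (-17/2, -7/2)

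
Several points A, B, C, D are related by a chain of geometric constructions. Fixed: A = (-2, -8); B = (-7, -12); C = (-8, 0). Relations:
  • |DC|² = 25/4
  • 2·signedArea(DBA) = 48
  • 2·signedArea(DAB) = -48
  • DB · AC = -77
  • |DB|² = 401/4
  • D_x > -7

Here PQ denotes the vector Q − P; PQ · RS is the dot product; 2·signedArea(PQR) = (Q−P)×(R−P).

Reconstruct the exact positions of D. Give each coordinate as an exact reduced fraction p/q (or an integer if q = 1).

D = (-13/2, -2)

1. D_x = -13/2  [2·signedArea(DBA) = 48 ∩ DB · AC = -77]
2. D_y = -2  [2·signedArea(DBA) = 48 ∩ DB · AC = -77]
   → D = (-13/2, -2)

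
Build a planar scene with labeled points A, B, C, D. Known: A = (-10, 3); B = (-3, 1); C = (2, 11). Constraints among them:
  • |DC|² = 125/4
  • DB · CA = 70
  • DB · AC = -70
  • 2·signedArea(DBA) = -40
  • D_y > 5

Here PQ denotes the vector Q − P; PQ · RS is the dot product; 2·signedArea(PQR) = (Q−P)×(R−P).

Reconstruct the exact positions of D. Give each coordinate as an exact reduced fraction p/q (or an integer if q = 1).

1. D_x = -1/2  [2·signedArea(DBA) = -40 ∩ DB · CA = 70]
2. D_y = 6  [2·signedArea(DBA) = -40 ∩ DB · CA = 70]
   → D = (-1/2, 6)

D = (-1/2, 6)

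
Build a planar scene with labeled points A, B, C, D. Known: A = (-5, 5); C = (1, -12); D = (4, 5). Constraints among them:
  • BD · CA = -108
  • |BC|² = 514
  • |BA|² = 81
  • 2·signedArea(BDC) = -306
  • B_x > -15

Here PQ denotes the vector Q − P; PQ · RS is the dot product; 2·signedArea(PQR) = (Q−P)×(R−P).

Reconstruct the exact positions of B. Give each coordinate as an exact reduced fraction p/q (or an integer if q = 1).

B = (-14, 5)

1. B_x = -14  [2·signedArea(BDC) = -306 ∩ BD · CA = -108]
2. B_y = 5  [2·signedArea(BDC) = -306 ∩ BD · CA = -108]
   → B = (-14, 5)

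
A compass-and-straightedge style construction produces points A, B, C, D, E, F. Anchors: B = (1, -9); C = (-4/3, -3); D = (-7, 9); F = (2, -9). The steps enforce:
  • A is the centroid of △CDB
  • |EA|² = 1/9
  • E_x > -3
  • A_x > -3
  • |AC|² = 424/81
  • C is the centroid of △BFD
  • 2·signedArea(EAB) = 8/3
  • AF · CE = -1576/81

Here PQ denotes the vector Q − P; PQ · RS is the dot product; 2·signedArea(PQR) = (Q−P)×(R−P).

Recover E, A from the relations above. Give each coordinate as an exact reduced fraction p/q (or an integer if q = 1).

A = (-22/9, -1)
E = (-19/9, -1)

1. A_x = -22/9  [A is the centroid of △CDB]
2. A_y = -1  [A is the centroid of △CDB]
   → A = (-22/9, -1)
3. E_x = -19/9  [2·signedArea(EAB) = 8/3 ∩ AF · CE = -1576/81]
4. E_y = -1  [2·signedArea(EAB) = 8/3 ∩ AF · CE = -1576/81]
   → E = (-19/9, -1)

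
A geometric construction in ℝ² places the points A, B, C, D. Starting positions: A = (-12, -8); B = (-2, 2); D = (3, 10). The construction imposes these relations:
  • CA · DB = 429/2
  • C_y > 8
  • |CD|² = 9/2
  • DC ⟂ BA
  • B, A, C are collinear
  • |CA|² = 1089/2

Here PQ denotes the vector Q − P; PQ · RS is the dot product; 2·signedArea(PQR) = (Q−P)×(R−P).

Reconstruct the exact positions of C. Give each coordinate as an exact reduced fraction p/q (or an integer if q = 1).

C = (9/2, 17/2)

1. C_x = 9/2  [B, A, C are collinear ∩ DC ⟂ BA]
2. C_y = 17/2  [B, A, C are collinear ∩ DC ⟂ BA]
   → C = (9/2, 17/2)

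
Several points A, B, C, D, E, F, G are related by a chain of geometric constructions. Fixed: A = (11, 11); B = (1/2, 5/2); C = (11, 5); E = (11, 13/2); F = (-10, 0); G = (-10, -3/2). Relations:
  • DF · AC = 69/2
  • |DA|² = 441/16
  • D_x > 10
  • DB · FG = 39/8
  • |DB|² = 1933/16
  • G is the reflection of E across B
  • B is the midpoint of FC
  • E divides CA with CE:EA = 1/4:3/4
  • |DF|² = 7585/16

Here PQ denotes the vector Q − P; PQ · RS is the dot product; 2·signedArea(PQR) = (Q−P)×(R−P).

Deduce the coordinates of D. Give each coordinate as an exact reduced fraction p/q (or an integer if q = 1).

D = (11, 23/4)

1. D_y = 23/4  [DB · FG = 39/8]
2. D_x = 11  [|DA|² = 441/16]
   → D = (11, 23/4)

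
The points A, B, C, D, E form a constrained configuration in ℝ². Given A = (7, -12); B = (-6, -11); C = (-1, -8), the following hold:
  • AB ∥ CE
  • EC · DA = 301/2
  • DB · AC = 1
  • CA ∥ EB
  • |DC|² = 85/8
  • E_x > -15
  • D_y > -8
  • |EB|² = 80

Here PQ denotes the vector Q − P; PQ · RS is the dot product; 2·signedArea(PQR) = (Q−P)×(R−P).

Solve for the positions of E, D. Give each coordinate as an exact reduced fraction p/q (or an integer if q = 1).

1. E_x = -14  [CA ∥ EB ∩ AB ∥ CE]
2. E_y = -7  [CA ∥ EB ∩ AB ∥ CE]
   → E = (-14, -7)
3. D_x = -17/4  [DB · AC = 1 ∩ EC · DA = 301/2]
4. D_y = -31/4  [DB · AC = 1 ∩ EC · DA = 301/2]
   → D = (-17/4, -31/4)

D = (-17/4, -31/4)
E = (-14, -7)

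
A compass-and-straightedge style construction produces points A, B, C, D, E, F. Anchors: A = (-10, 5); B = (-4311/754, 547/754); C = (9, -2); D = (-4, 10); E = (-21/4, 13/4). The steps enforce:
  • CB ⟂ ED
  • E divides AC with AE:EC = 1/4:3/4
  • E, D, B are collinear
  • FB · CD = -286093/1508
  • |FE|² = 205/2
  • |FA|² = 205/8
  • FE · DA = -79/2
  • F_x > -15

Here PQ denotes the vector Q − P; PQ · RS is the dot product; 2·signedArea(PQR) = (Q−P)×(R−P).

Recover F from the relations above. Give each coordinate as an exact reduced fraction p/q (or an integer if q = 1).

F = (-59/4, 27/4)

1. F_x = -59/4  [FB · CD = -286093/1508 ∩ FE · DA = -79/2]
2. F_y = 27/4  [FB · CD = -286093/1508 ∩ FE · DA = -79/2]
   → F = (-59/4, 27/4)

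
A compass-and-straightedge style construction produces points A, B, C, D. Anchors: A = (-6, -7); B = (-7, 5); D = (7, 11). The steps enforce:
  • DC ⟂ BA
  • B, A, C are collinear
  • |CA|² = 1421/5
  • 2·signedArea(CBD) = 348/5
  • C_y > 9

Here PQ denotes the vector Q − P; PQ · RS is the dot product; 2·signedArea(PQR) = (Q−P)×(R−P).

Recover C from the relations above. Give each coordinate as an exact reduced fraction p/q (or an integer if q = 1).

C = (-37/5, 49/5)

1. C_x = -37/5  [B, A, C are collinear ∩ DC ⟂ BA]
2. C_y = 49/5  [B, A, C are collinear ∩ DC ⟂ BA]
   → C = (-37/5, 49/5)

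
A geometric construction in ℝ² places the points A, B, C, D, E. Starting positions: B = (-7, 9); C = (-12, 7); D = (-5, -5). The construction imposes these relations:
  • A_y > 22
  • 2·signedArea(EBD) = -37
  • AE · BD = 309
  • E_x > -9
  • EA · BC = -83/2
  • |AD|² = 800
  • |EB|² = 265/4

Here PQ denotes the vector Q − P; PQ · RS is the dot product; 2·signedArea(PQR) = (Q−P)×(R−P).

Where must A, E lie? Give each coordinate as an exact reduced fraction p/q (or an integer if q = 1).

A = (-9, 23)
E = (-17/2, 1)

1. E_x = -17/2  [line 14·x + 2·y + 117 = 0 ∩ |EB|² = 265/4]
2. E_y = 1  [line 14·x + 2·y + 117 = 0 ∩ |EB|² = 265/4]
   → E = (-17/2, 1)
3. A_x = -9  [AE · BD = 309 ∩ EA · BC = -83/2]
4. A_y = 23  [AE · BD = 309 ∩ EA · BC = -83/2]
   → A = (-9, 23)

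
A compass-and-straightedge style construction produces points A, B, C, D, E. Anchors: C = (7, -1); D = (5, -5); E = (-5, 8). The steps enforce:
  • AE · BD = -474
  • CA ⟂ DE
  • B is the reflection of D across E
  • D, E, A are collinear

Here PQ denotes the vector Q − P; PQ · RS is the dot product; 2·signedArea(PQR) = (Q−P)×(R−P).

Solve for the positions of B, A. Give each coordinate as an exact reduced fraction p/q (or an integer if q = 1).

1. B_x = -15  [B is the reflection of D across E]
2. B_y = 21  [B is the reflection of D across E]
   → B = (-15, 21)
3. A_x = 1025/269  [D, E, A are collinear ∩ CA ⟂ DE]
4. A_y = -929/269  [D, E, A are collinear ∩ CA ⟂ DE]
   → A = (1025/269, -929/269)

A = (1025/269, -929/269)
B = (-15, 21)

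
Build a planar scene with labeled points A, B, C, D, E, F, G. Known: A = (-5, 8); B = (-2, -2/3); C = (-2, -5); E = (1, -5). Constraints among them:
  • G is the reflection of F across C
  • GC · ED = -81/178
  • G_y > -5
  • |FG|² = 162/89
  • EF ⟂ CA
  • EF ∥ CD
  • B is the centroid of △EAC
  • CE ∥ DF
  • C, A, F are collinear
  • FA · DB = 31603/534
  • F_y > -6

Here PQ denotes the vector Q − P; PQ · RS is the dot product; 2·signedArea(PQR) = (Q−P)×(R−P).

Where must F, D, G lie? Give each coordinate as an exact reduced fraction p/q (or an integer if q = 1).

D = (-863/178, -1007/178)
F = (-329/178, -1007/178)
G = (-383/178, -773/178)

1. F_x = -329/178  [C, A, F are collinear ∩ EF ⟂ CA]
2. F_y = -1007/178  [C, A, F are collinear ∩ EF ⟂ CA]
   → F = (-329/178, -1007/178)
3. D_x = -863/178  [CE ∥ DF ∩ EF ∥ CD]
4. D_y = -1007/178  [CE ∥ DF ∩ EF ∥ CD]
   → D = (-863/178, -1007/178)
5. G_x = -383/178  [G is the reflection of F across C]
6. G_y = -773/178  [G is the reflection of F across C]
   → G = (-383/178, -773/178)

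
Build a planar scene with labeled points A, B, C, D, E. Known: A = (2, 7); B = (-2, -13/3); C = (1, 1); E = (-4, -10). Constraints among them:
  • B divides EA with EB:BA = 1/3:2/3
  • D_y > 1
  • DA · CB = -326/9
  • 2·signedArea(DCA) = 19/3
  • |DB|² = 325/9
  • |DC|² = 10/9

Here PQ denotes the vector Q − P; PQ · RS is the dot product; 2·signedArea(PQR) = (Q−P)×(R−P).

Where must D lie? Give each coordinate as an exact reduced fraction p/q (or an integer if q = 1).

1. D_x = 0  [2·signedArea(DCA) = 19/3 ∩ DA · CB = -326/9]
2. D_y = 4/3  [2·signedArea(DCA) = 19/3 ∩ DA · CB = -326/9]
   → D = (0, 4/3)

D = (0, 4/3)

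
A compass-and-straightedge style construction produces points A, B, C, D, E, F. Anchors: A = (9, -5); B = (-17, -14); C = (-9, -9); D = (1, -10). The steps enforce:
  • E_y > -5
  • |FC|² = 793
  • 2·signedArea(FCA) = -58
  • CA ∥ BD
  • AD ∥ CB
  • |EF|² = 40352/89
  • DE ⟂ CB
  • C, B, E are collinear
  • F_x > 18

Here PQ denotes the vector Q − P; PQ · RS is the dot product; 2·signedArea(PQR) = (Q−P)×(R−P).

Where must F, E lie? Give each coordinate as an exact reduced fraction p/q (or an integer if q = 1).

1. F_x = 19  [line -4·x + 18·y + 184 = 0 ∩ |FC|² = 793]
2. F_y = -6  [line -4·x + 18·y + 184 = 0 ∩ |FC|² = 793]
   → F = (19, -6)
3. E_x = -201/89  [C, B, E are collinear ∩ DE ⟂ CB]
4. E_y = -426/89  [C, B, E are collinear ∩ DE ⟂ CB]
   → E = (-201/89, -426/89)

E = (-201/89, -426/89)
F = (19, -6)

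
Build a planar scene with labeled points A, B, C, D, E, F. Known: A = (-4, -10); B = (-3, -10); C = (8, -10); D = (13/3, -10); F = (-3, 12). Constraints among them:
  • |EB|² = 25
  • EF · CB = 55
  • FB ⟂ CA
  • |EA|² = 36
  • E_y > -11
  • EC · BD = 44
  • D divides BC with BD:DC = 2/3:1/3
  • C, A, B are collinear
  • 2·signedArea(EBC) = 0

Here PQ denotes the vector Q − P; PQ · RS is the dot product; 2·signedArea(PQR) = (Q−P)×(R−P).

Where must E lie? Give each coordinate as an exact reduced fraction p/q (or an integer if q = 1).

E = (2, -10)

1. E_x = 2  [2·signedArea(EBC) = 0 ∩ EF · CB = 55]
2. E_y = -10  [2·signedArea(EBC) = 0 ∩ EF · CB = 55]
   → E = (2, -10)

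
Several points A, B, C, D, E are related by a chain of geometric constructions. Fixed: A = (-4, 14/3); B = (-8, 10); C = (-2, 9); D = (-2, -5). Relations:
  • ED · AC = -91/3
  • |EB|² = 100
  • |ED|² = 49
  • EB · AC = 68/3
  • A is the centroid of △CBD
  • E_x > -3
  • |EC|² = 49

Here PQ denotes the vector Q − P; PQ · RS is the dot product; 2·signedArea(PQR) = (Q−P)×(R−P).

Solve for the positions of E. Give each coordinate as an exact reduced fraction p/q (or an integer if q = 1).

E = (-2, 2)

1. E_x = -2  [line -2·x + -13/3·y + 14/3 = 0 ∩ |EB|² = 100]
2. E_y = 2  [line -2·x + -13/3·y + 14/3 = 0 ∩ |EB|² = 100]
   → E = (-2, 2)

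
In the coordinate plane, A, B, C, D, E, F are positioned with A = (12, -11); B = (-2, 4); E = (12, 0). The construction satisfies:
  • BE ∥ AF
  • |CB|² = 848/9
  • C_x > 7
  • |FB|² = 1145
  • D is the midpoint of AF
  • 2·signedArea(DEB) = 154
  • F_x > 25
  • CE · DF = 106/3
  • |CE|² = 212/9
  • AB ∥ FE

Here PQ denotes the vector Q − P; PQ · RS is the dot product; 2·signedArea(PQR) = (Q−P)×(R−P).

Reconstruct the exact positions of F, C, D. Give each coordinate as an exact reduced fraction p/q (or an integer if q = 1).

C = (22/3, 4/3)
D = (19, -13)
F = (26, -15)

1. F_x = 26  [AB ∥ FE ∩ BE ∥ AF]
2. F_y = -15  [AB ∥ FE ∩ BE ∥ AF]
   → F = (26, -15)
3. D_x = 19  [D is the midpoint of AF]
4. D_y = -13  [D is the midpoint of AF]
   → D = (19, -13)
5. C_x = 22/3  [line -7·x + 2·y + 146/3 = 0 ∩ |CB|² = 848/9]
6. C_y = 4/3  [line -7·x + 2·y + 146/3 = 0 ∩ |CB|² = 848/9]
   → C = (22/3, 4/3)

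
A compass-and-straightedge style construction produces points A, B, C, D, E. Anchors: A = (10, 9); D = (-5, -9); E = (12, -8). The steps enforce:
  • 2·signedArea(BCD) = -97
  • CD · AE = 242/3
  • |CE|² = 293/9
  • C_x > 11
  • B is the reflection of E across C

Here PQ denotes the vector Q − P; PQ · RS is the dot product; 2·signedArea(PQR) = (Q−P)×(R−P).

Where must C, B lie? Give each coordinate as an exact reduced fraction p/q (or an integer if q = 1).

1. C_x = 34/3  [line -2·x + 17·y + 187/3 = 0 ∩ |CE|² = 293/9]
2. C_y = -7/3  [line -2·x + 17·y + 187/3 = 0 ∩ |CE|² = 293/9]
   → C = (34/3, -7/3)
3. B_x = 32/3  [B is the reflection of E across C]
4. B_y = 10/3  [B is the reflection of E across C]
   → B = (32/3, 10/3)

B = (32/3, 10/3)
C = (34/3, -7/3)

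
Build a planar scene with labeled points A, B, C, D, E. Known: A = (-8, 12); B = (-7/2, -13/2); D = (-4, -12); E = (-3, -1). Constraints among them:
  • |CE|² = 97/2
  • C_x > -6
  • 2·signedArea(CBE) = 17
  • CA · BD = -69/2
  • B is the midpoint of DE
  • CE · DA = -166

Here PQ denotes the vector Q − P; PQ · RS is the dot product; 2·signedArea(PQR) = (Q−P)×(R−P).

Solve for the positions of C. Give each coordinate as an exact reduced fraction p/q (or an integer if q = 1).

1. C_x = -11/2  [2·signedArea(CBE) = 17 ∩ CE · DA = -166]
2. C_y = 11/2  [2·signedArea(CBE) = 17 ∩ CE · DA = -166]
   → C = (-11/2, 11/2)

C = (-11/2, 11/2)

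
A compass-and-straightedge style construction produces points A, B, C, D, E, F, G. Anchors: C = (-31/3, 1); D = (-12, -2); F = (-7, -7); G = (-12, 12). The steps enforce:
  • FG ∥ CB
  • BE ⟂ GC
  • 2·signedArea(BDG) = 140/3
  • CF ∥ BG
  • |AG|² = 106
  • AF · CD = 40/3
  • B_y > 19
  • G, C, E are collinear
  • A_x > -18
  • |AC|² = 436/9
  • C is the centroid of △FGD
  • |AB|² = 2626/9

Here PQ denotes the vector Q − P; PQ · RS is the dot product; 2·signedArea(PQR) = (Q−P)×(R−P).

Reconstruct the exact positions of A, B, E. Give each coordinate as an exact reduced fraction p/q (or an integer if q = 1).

A = (-17, 3)
B = (-46/3, 20)
E = (-22157/1671, 11315/557)

1. A_x = -17  [line 5/3·x + 3·y + 58/3 = 0 ∩ |AG|² = 106]
2. A_y = 3  [line 5/3·x + 3·y + 58/3 = 0 ∩ |AG|² = 106]
   → A = (-17, 3)
3. B_x = -46/3  [CF ∥ BG ∩ FG ∥ CB]
4. B_y = 20  [CF ∥ BG ∩ FG ∥ CB]
   → B = (-46/3, 20)
5. E_x = -22157/1671  [G, C, E are collinear ∩ BE ⟂ GC]
6. E_y = 11315/557  [G, C, E are collinear ∩ BE ⟂ GC]
   → E = (-22157/1671, 11315/557)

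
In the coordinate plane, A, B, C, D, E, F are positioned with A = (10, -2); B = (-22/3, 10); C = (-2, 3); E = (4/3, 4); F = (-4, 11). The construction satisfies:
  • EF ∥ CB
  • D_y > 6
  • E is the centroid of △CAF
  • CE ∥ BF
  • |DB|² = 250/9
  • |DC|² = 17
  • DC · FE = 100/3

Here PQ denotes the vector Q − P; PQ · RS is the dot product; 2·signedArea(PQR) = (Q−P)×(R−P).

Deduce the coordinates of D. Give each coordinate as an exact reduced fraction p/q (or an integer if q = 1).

D = (-3, 7)

1. D_x = -3  [line -16/3·x + 7·y + -65 = 0 ∩ |DC|² = 17]
2. D_y = 7  [line -16/3·x + 7·y + -65 = 0 ∩ |DC|² = 17]
   → D = (-3, 7)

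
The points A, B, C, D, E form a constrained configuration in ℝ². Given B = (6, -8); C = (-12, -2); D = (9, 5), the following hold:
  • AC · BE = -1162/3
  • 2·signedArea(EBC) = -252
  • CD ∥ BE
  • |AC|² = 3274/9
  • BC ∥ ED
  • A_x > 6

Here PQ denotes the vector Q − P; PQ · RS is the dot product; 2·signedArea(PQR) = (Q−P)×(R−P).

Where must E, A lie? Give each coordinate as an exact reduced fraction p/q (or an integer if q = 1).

1. E_x = 27  [BC ∥ ED ∩ CD ∥ BE]
2. E_y = -1  [BC ∥ ED ∩ CD ∥ BE]
   → E = (27, -1)
3. A_x = 7  [line -21·x + -7·y + 364/3 = 0 ∩ |AC|² = 3274/9]
4. A_y = -11/3  [line -21·x + -7·y + 364/3 = 0 ∩ |AC|² = 3274/9]
   → A = (7, -11/3)

A = (7, -11/3)
E = (27, -1)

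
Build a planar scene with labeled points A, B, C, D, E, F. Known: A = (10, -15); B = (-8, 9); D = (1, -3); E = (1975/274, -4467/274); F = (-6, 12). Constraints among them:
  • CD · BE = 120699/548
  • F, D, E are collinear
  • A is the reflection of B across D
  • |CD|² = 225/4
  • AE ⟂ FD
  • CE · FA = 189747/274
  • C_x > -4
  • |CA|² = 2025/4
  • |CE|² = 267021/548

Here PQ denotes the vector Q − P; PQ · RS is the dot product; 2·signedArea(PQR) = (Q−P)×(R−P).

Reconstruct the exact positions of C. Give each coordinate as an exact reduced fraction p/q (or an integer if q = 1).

1. C_x = -7/2  [CE · FA = 189747/274 ∩ CD · BE = 120699/548]
2. C_y = 3  [CE · FA = 189747/274 ∩ CD · BE = 120699/548]
   → C = (-7/2, 3)

C = (-7/2, 3)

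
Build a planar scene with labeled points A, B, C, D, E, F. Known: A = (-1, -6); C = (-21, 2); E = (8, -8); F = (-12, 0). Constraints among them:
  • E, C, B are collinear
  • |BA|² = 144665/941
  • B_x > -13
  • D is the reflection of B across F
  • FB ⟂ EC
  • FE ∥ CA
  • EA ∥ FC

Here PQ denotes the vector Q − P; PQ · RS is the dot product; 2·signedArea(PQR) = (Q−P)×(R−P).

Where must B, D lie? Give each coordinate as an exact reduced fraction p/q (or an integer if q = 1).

B = (-11612/941, -928/941)
D = (-10972/941, 928/941)

1. B_x = -11612/941  [E, C, B are collinear ∩ FB ⟂ EC]
2. B_y = -928/941  [E, C, B are collinear ∩ FB ⟂ EC]
   → B = (-11612/941, -928/941)
3. D_x = -10972/941  [D is the reflection of B across F]
4. D_y = 928/941  [D is the reflection of B across F]
   → D = (-10972/941, 928/941)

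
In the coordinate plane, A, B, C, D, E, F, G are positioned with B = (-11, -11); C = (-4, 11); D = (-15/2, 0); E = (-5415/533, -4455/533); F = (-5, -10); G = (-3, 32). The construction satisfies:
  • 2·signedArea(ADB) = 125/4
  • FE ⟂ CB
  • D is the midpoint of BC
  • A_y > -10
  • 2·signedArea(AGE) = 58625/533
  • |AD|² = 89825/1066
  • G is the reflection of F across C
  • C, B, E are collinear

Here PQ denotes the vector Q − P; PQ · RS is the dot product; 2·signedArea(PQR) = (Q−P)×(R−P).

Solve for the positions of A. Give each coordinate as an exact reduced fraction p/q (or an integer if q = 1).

A = (-4040/533, -9785/1066)

1. A_x = -4040/533  [2·signedArea(AGE) = 58625/533 ∩ 2·signedArea(ADB) = 125/4]
2. A_y = -9785/1066  [2·signedArea(AGE) = 58625/533 ∩ 2·signedArea(ADB) = 125/4]
   → A = (-4040/533, -9785/1066)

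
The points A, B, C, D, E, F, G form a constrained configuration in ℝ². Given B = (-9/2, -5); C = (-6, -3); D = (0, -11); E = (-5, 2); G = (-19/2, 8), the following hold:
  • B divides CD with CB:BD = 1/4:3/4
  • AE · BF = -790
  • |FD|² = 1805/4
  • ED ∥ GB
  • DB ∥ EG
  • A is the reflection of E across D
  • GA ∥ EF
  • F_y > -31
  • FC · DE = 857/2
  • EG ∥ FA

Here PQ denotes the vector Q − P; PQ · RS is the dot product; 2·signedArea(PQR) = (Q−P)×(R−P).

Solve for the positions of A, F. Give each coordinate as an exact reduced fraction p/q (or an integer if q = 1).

1. A_x = 5  [A is the reflection of E across D]
2. A_y = -24  [A is the reflection of E across D]
   → A = (5, -24)
3. F_x = 19/2  [EG ∥ FA ∩ GA ∥ EF]
4. F_y = -30  [EG ∥ FA ∩ GA ∥ EF]
   → F = (19/2, -30)

A = (5, -24)
F = (19/2, -30)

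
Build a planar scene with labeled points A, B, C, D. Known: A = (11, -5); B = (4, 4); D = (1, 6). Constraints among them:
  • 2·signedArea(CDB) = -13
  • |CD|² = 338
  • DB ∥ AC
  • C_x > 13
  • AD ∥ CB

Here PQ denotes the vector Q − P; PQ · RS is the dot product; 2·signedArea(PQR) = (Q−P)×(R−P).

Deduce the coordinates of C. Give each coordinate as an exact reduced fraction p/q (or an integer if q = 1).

1. C_x = 14  [AD ∥ CB ∩ DB ∥ AC]
2. C_y = -7  [AD ∥ CB ∩ DB ∥ AC]
   → C = (14, -7)

C = (14, -7)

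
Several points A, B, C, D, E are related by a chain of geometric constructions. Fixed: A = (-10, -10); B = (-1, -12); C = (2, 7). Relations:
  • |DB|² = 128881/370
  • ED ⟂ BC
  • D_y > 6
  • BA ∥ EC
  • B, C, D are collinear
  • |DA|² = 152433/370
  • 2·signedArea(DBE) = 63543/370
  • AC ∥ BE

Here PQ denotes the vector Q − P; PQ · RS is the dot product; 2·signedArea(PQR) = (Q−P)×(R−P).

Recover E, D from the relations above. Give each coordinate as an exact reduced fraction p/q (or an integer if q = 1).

D = (707/370, 2381/370)
E = (11, 5)

1. E_x = 11  [BA ∥ EC ∩ AC ∥ BE]
2. E_y = 5  [BA ∥ EC ∩ AC ∥ BE]
   → E = (11, 5)
3. D_x = 707/370  [B, C, D are collinear ∩ ED ⟂ BC]
4. D_y = 2381/370  [B, C, D are collinear ∩ ED ⟂ BC]
   → D = (707/370, 2381/370)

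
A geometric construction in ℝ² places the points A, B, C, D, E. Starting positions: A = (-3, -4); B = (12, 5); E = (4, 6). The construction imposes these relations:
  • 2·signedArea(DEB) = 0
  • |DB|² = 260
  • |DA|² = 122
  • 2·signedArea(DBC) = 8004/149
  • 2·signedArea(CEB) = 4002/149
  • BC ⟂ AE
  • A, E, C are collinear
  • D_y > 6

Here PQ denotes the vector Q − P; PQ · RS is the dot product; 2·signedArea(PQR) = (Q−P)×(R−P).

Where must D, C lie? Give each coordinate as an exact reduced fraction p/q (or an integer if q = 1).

1. D_x = -4  [line 1·x + 8·y + -52 = 0 ∩ |DB|² = 260]
2. D_y = 7  [line 1·x + 8·y + -52 = 0 ∩ |DB|² = 260]
   → D = (-4, 7)
3. C_x = 918/149  [A, E, C are collinear ∩ BC ⟂ AE]
4. C_y = 1354/149  [A, E, C are collinear ∩ BC ⟂ AE]
   → C = (918/149, 1354/149)

C = (918/149, 1354/149)
D = (-4, 7)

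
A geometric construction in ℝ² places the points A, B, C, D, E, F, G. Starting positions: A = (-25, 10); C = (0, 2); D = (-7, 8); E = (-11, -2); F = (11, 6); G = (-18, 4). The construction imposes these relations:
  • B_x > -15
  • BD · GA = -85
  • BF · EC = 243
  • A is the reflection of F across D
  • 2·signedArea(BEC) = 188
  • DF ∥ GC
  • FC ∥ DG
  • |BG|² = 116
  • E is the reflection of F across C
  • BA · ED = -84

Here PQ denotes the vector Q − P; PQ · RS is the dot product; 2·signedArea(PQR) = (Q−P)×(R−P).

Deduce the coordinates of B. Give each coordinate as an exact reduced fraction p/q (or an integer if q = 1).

1. B_x = -14  [BF · EC = 243 ∩ BA · ED = -84]
2. B_y = 14  [BF · EC = 243 ∩ BA · ED = -84]
   → B = (-14, 14)

B = (-14, 14)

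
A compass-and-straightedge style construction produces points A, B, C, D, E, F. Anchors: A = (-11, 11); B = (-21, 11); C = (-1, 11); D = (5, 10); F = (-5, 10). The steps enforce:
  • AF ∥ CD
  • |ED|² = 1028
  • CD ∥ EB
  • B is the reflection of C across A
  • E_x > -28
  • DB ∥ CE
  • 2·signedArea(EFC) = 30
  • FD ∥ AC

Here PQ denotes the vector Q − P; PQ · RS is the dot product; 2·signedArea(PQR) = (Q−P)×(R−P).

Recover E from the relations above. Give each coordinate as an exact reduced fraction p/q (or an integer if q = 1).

1. E_x = -27  [CD ∥ EB ∩ DB ∥ CE]
2. E_y = 12  [CD ∥ EB ∩ DB ∥ CE]
   → E = (-27, 12)

E = (-27, 12)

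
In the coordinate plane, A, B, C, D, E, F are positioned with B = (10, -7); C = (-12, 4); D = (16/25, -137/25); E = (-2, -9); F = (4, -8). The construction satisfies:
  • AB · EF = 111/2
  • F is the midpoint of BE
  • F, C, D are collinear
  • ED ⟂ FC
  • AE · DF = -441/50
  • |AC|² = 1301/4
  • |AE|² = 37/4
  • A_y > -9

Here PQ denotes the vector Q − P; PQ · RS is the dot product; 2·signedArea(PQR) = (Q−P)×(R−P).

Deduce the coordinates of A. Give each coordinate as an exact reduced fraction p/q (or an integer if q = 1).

A = (1, -17/2)

1. A_x = 1  [AB · EF = 111/2 ∩ AE · DF = -441/50]
2. A_y = -17/2  [AB · EF = 111/2 ∩ AE · DF = -441/50]
   → A = (1, -17/2)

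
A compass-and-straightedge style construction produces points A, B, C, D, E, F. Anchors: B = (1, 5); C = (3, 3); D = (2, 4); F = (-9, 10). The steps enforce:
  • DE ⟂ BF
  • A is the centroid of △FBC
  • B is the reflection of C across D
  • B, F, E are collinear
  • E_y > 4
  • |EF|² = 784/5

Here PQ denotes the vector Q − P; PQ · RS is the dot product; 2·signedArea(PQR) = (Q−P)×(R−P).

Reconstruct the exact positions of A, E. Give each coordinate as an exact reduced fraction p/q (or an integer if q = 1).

1. A_x = -5/3  [A is the centroid of △FBC]
2. A_y = 6  [A is the centroid of △FBC]
   → A = (-5/3, 6)
3. E_x = 11/5  [B, F, E are collinear ∩ DE ⟂ BF]
4. E_y = 22/5  [B, F, E are collinear ∩ DE ⟂ BF]
   → E = (11/5, 22/5)

A = (-5/3, 6)
E = (11/5, 22/5)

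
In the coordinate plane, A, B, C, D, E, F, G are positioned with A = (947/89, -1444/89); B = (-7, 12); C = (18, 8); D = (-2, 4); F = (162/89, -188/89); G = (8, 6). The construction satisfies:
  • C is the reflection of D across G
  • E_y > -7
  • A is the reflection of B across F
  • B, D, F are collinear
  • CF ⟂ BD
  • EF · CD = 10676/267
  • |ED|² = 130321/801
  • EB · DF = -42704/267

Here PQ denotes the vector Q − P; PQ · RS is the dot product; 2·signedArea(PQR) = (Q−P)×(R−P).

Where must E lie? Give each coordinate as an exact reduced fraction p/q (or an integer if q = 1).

E = (1271/267, -1820/267)

1. E_x = 1271/267  [EF · CD = 10676/267 ∩ EB · DF = -42704/267]
2. E_y = -1820/267  [EF · CD = 10676/267 ∩ EB · DF = -42704/267]
   → E = (1271/267, -1820/267)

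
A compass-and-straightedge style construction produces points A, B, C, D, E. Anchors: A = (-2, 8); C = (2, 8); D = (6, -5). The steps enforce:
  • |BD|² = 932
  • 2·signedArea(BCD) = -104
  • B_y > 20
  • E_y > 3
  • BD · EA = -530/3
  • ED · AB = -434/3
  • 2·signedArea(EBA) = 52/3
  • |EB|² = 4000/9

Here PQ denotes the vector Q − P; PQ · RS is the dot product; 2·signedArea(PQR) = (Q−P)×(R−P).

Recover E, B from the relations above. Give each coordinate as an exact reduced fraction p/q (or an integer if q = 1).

1. B_x = -10  [line 13·x + 4·y + 46 = 0 ∩ |BD|² = 932]
2. B_y = 21  [line 13·x + 4·y + 46 = 0 ∩ |BD|² = 932]
   → B = (-10, 21)
3. E_x = 2  [ED · AB = -434/3 ∩ 2·signedArea(EBA) = 52/3]
4. E_y = 11/3  [ED · AB = -434/3 ∩ 2·signedArea(EBA) = 52/3]
   → E = (2, 11/3)

B = (-10, 21)
E = (2, 11/3)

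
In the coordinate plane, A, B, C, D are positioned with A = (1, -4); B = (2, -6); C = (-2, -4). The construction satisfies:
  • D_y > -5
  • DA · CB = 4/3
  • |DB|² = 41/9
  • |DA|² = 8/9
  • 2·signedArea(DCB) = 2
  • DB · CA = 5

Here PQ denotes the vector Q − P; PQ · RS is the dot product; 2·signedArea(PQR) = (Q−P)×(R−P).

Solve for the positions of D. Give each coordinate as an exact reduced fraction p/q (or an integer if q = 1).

D = (1/3, -14/3)

1. D_x = 1/3  [DB · CA = 5 ∩ DA · CB = 4/3]
2. D_y = -14/3  [DB · CA = 5 ∩ DA · CB = 4/3]
   → D = (1/3, -14/3)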